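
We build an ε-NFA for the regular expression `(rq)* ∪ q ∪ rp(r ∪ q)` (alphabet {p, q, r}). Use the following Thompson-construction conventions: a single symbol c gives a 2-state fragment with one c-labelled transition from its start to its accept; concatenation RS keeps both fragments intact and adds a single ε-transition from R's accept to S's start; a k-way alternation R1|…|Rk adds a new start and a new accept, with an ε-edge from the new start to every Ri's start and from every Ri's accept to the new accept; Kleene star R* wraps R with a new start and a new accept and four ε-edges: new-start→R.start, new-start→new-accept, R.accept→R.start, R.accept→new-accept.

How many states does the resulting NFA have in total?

20

Per subexpression:
Each of the 7 symbol leaves contributes a 2-state fragment.
  rq : 4 states
  (rq)* : 6 states
  r ∪ q : 6 states
  rp(r ∪ q) : 10 states
  (rq)* ∪ q ∪ rp(r ∪ q) : 20 states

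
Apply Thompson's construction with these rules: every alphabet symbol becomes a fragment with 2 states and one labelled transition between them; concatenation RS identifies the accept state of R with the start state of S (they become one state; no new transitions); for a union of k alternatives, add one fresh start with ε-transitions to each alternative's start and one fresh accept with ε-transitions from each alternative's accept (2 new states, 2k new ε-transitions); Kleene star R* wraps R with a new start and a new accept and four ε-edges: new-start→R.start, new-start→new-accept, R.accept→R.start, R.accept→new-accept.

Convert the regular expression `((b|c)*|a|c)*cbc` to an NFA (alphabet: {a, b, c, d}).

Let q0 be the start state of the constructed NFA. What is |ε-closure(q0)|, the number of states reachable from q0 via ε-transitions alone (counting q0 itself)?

11

Work bottom-up. For each fragment F, track |ε-closure(F.start)| and whether F's accept lies in that closure (i.e. whether F accepts ε). A single-symbol fragment has closure size 1 and does not accept ε.
  b|c — new start ε-reaches every alternative's start; none of them accept ε, so the new accept is not reached: |ε-closure| = 1 + 1 + 1 = 3
  (b|c)* — the star's fresh start ε-reaches both the body's start and the fresh accept: |ε-closure| = 2 + 3 = 5
  (b|c)*|a|c — |ε-closure| = 1 (new start) + (5 + 1 + 1) + 1 (new accept, since some branch ε-reaches its own accept) = 9
  ((b|c)*|a|c)* — new start has ε-edges to the inner start and to the new accept, so |ε-closure| = 2 + 9 = 11
  ((b|c)*|a|c)*cbc — |ε-closure| = 11 + (1−1) = 11 (closure spills across the concat boundary because the left factor accepts ε)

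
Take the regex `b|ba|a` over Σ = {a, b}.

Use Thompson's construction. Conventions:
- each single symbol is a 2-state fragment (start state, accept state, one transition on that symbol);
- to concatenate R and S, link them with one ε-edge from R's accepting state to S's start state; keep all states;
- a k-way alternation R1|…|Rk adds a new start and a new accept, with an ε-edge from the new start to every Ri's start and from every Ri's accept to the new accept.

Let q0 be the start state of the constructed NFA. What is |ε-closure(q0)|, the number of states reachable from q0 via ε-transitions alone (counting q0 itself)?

4

Work bottom-up. For each fragment F, track |ε-closure(F.start)| and whether F's accept lies in that closure (i.e. whether F accepts ε). A single-symbol fragment has closure size 1 and does not accept ε.
  ba — |closure| equals the left operand's closure size = 1 (its accept is not ε-reachable, so the closure stops there)
  b|ba|a — |closure| = 1 + 1 + 1 + 1 = 4 (the new accept is not ε-reachable since no branch accepts ε)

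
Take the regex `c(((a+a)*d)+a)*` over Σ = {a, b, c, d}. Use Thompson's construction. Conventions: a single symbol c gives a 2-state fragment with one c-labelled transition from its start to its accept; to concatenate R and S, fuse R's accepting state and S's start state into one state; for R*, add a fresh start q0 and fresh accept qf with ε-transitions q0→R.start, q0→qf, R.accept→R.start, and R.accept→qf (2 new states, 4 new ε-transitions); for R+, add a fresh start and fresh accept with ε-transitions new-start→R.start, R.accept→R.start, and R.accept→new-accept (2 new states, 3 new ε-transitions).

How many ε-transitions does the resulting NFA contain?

14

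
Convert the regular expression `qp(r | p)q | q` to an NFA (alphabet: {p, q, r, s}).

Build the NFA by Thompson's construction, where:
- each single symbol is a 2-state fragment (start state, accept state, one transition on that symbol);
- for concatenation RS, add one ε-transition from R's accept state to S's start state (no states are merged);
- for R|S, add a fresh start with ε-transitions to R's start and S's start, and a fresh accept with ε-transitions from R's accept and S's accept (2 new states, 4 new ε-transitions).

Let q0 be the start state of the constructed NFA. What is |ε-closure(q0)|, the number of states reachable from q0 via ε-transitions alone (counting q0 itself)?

3

Compute the ε-closure size of each fragment's start state recursively; a symbol fragment's start has no outgoing ε-edge, so its closure is just itself (size 1).
  r | p — C = 1 + 1 + 1 = 3 (the new accept is not ε-reachable since no branch accepts ε)
  qp(r | p)q — same as the first factor's closure: C = 1
  qp(r | p)q | q — C = 1 + 1 + 1 = 3 (the new accept is not ε-reachable since no branch accepts ε)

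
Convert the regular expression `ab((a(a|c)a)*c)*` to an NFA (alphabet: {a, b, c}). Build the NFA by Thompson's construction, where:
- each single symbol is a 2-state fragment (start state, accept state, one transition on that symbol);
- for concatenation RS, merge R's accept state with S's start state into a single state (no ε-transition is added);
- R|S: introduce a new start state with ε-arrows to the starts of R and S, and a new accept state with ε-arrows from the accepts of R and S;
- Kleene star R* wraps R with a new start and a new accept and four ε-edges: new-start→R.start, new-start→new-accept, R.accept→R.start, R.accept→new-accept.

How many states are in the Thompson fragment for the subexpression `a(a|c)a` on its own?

Fragment for `a(a|c)a`:
Each of the 4 symbol leaves contributes a 2-state fragment.
  a|c → 6 states
  a(a|c)a → 8 states

8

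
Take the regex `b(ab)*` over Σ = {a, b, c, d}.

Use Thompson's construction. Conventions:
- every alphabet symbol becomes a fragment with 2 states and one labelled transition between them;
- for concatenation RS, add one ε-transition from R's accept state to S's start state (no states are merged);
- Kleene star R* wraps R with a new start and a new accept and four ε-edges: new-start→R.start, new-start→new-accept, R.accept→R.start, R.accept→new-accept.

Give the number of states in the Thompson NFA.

8

Building bottom-up:
Each of the 3 symbol leaves contributes a 2-state fragment.
  ab : 4 states
  (ab)* : 6 states
  b(ab)* : 8 states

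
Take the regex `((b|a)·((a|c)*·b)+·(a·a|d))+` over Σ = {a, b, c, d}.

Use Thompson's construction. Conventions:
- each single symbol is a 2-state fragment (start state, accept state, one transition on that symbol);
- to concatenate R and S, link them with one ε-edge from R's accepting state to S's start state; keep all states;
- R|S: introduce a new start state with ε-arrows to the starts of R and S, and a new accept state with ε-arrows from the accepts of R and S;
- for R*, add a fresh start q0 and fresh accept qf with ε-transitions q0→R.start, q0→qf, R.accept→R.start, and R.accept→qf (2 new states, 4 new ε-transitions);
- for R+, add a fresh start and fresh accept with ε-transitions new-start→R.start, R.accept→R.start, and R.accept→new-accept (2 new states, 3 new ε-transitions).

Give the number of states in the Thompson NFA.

28

By structural recursion:
Each of the 8 symbol leaves contributes a 2-state fragment.
  b|a → 6 states
  a|c → 6 states
  (a|c)* → 8 states
  (a|c)*·b → 10 states
  ((a|c)*·b)+ → 12 states
  a·a → 4 states
  a·a|d → 8 states
  (b|a)·((a|c)*·b)+·(a·a|d) → 26 states
  ((b|a)·((a|c)*·b)+·(a·a|d))+ → 28 states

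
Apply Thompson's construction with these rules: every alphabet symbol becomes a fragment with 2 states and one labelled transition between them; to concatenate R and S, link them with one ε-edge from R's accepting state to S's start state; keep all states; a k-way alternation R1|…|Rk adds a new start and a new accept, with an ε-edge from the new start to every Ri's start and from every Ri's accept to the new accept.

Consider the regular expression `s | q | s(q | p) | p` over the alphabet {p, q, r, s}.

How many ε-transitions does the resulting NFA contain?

Per subexpression:
Each of the 6 symbol leaves contributes 0 ε-transitions.
  q | p → 4 ε-transitions
  s(q | p) → 5 ε-transitions
  s | q | s(q | p) | p → 13 ε-transitions

13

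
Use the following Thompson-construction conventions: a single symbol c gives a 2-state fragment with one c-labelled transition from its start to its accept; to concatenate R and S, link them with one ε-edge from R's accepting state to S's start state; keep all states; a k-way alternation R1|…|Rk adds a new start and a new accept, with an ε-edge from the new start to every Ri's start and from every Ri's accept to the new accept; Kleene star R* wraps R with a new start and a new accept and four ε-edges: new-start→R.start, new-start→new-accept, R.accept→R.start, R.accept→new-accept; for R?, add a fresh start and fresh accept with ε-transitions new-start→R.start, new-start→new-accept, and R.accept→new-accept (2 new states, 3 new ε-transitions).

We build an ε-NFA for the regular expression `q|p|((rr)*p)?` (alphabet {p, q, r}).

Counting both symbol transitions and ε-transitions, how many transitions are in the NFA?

Recursing over subexpressions:
Each of the 5 symbol leaves contributes 1 transition (1 symbol, 0 ε).
  rr = 3 transitions (2 symbol, 1 ε)
  (rr)* = 7 transitions (2 symbol, 5 ε)
  (rr)*p = 9 transitions (3 symbol, 6 ε)
  ((rr)*p)? = 12 transitions (3 symbol, 9 ε)
  q|p|((rr)*p)? = 20 transitions (5 symbol, 15 ε)

20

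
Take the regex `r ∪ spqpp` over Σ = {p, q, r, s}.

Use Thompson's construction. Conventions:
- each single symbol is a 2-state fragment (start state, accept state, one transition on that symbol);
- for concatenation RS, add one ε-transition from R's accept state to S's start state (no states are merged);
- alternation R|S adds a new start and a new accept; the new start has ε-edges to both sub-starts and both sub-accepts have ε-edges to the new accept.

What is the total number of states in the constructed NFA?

Building bottom-up:
Each of the 6 symbol leaves contributes a 2-state fragment.
  spqpp : 10 states
  r ∪ spqpp : 14 states

14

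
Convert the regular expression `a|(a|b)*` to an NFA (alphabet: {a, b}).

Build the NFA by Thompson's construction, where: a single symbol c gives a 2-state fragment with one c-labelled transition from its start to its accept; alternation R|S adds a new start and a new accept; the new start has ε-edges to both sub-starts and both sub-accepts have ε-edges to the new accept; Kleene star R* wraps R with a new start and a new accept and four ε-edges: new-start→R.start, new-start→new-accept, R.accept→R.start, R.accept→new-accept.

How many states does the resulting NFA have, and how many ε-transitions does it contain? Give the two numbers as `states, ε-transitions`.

Bottom-up over the parse tree:
Each of the 3 symbol leaves contributes 2 states and 0 ε-transitions.
  a|b → 6 states, 4 ε-transitions
  (a|b)* → 8 states, 8 ε-transitions
  a|(a|b)* → 12 states, 12 ε-transitions

12, 12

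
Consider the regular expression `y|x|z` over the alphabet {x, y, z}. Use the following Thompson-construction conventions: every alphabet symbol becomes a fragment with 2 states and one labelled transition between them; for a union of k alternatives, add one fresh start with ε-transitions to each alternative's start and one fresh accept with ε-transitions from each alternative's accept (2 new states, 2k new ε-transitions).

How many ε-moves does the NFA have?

6

Building bottom-up:
Each of the 3 symbol leaves contributes 0 ε-transitions.
  y|x|z = 6 ε-transitions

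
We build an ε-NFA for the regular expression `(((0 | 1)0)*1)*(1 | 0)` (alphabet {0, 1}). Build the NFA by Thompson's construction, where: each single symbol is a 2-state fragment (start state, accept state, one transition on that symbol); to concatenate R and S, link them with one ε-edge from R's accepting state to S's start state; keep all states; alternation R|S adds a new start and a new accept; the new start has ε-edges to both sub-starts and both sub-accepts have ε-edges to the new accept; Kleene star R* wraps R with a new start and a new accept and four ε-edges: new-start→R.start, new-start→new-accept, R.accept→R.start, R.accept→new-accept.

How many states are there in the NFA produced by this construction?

Per subexpression:
Each of the 6 symbol leaves contributes a 2-state fragment.
  0 | 1 : 6 states
  (0 | 1)0 : 8 states
  ((0 | 1)0)* : 10 states
  ((0 | 1)0)*1 : 12 states
  (((0 | 1)0)*1)* : 14 states
  1 | 0 : 6 states
  (((0 | 1)0)*1)*(1 | 0) : 20 states

20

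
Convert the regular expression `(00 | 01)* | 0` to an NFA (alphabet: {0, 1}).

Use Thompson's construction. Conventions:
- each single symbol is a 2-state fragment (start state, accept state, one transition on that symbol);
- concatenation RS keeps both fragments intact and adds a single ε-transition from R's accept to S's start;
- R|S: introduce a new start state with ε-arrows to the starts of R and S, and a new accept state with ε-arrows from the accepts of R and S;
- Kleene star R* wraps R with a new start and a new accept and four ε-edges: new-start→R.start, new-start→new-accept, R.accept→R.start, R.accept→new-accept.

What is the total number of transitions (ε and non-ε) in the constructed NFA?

Bottom-up over the parse tree:
Each of the 5 symbol leaves contributes 1 transition (1 symbol, 0 ε).
  00 : 3 transitions (2 symbol, 1 ε)
  01 : 3 transitions (2 symbol, 1 ε)
  00 | 01 : 10 transitions (4 symbol, 6 ε)
  (00 | 01)* : 14 transitions (4 symbol, 10 ε)
  (00 | 01)* | 0 : 19 transitions (5 symbol, 14 ε)

19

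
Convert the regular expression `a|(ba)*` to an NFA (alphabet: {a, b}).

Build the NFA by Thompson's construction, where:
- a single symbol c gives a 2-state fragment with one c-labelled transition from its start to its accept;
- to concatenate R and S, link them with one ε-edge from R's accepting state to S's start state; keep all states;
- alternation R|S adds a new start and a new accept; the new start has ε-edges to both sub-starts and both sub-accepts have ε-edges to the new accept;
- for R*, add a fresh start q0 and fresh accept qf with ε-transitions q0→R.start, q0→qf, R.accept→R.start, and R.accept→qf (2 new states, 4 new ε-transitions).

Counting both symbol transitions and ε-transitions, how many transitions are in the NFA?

12

Building bottom-up:
Each of the 3 symbol leaves contributes 1 transition (1 symbol, 0 ε).
  ba = 3 transitions (2 symbol, 1 ε)
  (ba)* = 7 transitions (2 symbol, 5 ε)
  a|(ba)* = 12 transitions (3 symbol, 9 ε)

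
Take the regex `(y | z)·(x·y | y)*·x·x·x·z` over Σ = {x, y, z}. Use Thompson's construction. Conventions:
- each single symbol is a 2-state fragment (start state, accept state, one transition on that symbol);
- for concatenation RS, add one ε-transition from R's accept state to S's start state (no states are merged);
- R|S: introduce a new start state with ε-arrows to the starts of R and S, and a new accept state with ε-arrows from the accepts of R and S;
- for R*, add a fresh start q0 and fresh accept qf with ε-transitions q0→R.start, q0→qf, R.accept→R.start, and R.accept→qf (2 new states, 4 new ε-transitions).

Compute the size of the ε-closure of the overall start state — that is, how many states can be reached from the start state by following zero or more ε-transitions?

3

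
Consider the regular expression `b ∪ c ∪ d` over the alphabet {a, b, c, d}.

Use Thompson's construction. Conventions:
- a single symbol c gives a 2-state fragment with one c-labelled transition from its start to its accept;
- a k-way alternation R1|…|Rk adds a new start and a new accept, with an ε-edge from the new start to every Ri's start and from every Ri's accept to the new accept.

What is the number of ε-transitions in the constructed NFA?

6

Building bottom-up:
Each of the 3 symbol leaves contributes 0 ε-transitions.
  b ∪ c ∪ d : 6 ε-transitions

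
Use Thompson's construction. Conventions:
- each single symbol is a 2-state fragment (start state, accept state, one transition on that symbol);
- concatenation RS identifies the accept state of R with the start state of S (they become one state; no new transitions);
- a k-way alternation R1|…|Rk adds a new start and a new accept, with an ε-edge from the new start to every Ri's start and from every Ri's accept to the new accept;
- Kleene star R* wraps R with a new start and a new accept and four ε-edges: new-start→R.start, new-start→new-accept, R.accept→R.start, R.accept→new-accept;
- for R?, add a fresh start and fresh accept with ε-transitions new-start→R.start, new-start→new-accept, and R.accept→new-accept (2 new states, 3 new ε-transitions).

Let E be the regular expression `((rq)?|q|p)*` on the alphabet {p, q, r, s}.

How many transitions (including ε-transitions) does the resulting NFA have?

17

Recursing over subexpressions:
Each of the 4 symbol leaves contributes 1 transition (1 symbol, 0 ε).
  rq → 2 transitions (2 symbol, 0 ε)
  (rq)? → 5 transitions (2 symbol, 3 ε)
  (rq)?|q|p → 13 transitions (4 symbol, 9 ε)
  ((rq)?|q|p)* → 17 transitions (4 symbol, 13 ε)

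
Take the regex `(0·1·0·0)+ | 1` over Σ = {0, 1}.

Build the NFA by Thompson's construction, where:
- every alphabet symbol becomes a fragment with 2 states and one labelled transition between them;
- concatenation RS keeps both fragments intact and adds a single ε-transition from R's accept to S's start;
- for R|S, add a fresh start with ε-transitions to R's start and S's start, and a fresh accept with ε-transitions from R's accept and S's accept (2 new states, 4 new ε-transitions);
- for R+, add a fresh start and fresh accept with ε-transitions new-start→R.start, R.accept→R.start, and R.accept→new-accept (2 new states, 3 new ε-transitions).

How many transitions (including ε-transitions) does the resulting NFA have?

By structural recursion:
Each of the 5 symbol leaves contributes 1 transition (1 symbol, 0 ε).
  0·1·0·0 = 7 transitions (4 symbol, 3 ε)
  (0·1·0·0)+ = 10 transitions (4 symbol, 6 ε)
  (0·1·0·0)+ | 1 = 15 transitions (5 symbol, 10 ε)

15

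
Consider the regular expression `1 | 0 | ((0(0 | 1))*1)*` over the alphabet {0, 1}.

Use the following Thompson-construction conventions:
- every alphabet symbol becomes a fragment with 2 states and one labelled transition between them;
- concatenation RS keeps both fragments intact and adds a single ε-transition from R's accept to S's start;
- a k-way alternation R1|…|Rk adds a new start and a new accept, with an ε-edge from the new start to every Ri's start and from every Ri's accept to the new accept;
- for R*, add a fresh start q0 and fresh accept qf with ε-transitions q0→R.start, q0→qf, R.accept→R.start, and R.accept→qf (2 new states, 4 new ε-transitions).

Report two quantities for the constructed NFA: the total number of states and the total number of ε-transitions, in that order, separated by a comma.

20, 20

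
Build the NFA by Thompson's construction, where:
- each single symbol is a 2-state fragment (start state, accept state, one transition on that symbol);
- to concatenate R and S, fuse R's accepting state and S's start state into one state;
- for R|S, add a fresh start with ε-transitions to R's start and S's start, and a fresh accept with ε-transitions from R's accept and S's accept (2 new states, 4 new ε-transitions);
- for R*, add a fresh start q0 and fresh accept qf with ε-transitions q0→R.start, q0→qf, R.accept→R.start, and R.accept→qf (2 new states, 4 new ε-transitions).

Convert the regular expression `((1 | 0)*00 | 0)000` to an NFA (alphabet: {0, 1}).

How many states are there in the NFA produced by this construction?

17

By structural recursion:
Each of the 8 symbol leaves contributes a 2-state fragment.
  1 | 0 = 6 states
  (1 | 0)* = 8 states
  (1 | 0)*00 = 10 states
  (1 | 0)*00 | 0 = 14 states
  ((1 | 0)*00 | 0)000 = 17 states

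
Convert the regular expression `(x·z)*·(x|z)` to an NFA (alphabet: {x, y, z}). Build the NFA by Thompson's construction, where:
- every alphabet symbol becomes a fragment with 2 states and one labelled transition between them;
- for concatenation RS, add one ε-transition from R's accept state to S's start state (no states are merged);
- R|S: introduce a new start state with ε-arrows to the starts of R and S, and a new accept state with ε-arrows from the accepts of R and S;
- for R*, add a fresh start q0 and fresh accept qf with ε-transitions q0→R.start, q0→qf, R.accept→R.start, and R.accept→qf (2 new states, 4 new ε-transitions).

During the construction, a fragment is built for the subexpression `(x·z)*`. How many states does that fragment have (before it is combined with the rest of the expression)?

6

Fragment for `(x·z)*`:
Each of the 2 symbol leaves contributes a 2-state fragment.
  x·z — 4 states
  (x·z)* — 6 states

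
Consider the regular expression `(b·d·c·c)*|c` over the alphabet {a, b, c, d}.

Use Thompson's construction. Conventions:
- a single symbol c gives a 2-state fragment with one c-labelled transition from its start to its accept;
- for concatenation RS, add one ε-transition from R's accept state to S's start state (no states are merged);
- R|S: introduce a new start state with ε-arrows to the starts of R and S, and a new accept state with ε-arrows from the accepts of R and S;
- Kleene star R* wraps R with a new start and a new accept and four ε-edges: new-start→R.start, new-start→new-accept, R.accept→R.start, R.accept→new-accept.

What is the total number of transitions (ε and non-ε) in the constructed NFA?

Building bottom-up:
Each of the 5 symbol leaves contributes 1 transition (1 symbol, 0 ε).
  b·d·c·c — 7 transitions (4 symbol, 3 ε)
  (b·d·c·c)* — 11 transitions (4 symbol, 7 ε)
  (b·d·c·c)*|c — 16 transitions (5 symbol, 11 ε)

16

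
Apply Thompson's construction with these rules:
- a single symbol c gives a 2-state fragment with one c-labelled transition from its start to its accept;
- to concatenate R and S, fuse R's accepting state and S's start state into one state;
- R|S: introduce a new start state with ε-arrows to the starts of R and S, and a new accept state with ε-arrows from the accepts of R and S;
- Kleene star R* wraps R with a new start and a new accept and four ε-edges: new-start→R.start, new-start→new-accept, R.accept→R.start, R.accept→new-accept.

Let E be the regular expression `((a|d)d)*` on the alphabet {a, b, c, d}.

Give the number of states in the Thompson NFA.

Bottom-up over the parse tree:
Each of the 3 symbol leaves contributes a 2-state fragment.
  a|d : 6 states
  (a|d)d : 7 states
  ((a|d)d)* : 9 states

9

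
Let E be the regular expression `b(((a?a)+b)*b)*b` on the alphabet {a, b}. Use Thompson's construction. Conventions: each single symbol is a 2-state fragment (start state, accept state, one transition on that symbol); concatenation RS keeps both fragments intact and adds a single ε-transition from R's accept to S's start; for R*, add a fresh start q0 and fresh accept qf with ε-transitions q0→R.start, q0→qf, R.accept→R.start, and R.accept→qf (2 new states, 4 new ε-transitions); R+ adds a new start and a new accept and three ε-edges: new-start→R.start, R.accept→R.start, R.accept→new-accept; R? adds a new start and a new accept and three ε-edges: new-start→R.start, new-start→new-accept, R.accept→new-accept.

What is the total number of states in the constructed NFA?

Building bottom-up:
Each of the 6 symbol leaves contributes a 2-state fragment.
  a? → 4 states
  a?a → 6 states
  (a?a)+ → 8 states
  (a?a)+b → 10 states
  ((a?a)+b)* → 12 states
  ((a?a)+b)*b → 14 states
  (((a?a)+b)*b)* → 16 states
  b(((a?a)+b)*b)*b → 20 states

20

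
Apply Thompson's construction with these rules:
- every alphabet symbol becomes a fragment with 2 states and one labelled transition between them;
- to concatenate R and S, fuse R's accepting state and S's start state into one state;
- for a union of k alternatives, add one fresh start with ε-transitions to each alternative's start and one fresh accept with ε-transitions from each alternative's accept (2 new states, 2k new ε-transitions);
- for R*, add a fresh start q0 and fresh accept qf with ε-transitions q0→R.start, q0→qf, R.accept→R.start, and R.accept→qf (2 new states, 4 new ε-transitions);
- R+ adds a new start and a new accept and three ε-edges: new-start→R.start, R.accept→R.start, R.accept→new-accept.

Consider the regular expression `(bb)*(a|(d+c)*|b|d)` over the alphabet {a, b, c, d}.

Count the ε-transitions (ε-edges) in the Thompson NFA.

19

Recursing over subexpressions:
Each of the 7 symbol leaves contributes 0 ε-transitions.
  bb : 0 ε-transitions
  (bb)* : 4 ε-transitions
  d+ : 3 ε-transitions
  d+c : 3 ε-transitions
  (d+c)* : 7 ε-transitions
  a|(d+c)*|b|d : 15 ε-transitions
  (bb)*(a|(d+c)*|b|d) : 19 ε-transitions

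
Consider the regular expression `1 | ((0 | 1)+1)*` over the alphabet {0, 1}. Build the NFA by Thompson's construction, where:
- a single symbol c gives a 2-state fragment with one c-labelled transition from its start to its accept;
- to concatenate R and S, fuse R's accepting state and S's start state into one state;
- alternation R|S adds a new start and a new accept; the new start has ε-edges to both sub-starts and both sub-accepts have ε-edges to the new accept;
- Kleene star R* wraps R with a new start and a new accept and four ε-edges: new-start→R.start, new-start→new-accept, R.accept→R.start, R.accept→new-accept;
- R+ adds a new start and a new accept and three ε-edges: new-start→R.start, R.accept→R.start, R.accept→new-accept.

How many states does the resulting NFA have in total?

Per subexpression:
Each of the 4 symbol leaves contributes a 2-state fragment.
  0 | 1 = 6 states
  (0 | 1)+ = 8 states
  (0 | 1)+1 = 9 states
  ((0 | 1)+1)* = 11 states
  1 | ((0 | 1)+1)* = 15 states

15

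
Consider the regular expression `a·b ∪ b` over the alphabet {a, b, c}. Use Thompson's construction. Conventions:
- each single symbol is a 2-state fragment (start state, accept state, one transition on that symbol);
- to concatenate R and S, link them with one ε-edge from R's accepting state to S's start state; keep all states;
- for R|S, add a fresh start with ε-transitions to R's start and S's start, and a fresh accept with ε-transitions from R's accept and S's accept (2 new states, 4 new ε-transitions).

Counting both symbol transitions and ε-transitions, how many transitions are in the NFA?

Bottom-up over the parse tree:
Each of the 3 symbol leaves contributes 1 transition (1 symbol, 0 ε).
  a·b : 3 transitions (2 symbol, 1 ε)
  a·b ∪ b : 8 transitions (3 symbol, 5 ε)

8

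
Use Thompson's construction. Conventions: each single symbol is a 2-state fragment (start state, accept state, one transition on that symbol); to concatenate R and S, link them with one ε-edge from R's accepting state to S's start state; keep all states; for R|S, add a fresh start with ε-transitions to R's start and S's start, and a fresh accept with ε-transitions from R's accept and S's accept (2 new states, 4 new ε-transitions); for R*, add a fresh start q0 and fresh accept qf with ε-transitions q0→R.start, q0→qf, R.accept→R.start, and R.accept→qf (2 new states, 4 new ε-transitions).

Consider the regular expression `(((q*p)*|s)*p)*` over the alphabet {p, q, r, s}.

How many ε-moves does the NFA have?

Recursing over subexpressions:
Each of the 4 symbol leaves contributes 0 ε-transitions.
  q* : 4 ε-transitions
  q*p : 5 ε-transitions
  (q*p)* : 9 ε-transitions
  (q*p)*|s : 13 ε-transitions
  ((q*p)*|s)* : 17 ε-transitions
  ((q*p)*|s)*p : 18 ε-transitions
  (((q*p)*|s)*p)* : 22 ε-transitions

22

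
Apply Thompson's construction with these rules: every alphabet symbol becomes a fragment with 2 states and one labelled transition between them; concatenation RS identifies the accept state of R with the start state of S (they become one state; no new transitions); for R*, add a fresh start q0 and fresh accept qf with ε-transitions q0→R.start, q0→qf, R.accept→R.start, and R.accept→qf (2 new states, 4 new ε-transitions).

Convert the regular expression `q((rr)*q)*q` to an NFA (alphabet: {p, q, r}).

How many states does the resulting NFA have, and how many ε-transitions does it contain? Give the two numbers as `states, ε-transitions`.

10, 8

Building bottom-up:
Each of the 5 symbol leaves contributes 2 states and 0 ε-transitions.
  rr = 3 states, 0 ε-transitions
  (rr)* = 5 states, 4 ε-transitions
  (rr)*q = 6 states, 4 ε-transitions
  ((rr)*q)* = 8 states, 8 ε-transitions
  q((rr)*q)*q = 10 states, 8 ε-transitions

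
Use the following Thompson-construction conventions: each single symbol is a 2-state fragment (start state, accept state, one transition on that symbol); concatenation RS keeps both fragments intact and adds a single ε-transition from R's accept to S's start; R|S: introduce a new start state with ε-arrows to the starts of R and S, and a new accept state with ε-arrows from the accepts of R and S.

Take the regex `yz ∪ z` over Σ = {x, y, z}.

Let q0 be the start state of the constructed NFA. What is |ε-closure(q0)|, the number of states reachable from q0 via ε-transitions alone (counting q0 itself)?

Compute the ε-closure size of each fragment's start state recursively; a symbol fragment's start has no outgoing ε-edge, so its closure is just itself (size 1).
  yz — |closure| equals the left operand's closure size = 1 (its accept is not ε-reachable, so the closure stops there)
  yz ∪ z — |closure| = 1 + 1 + 1 = 3 (the new accept is not ε-reachable since no branch accepts ε)

3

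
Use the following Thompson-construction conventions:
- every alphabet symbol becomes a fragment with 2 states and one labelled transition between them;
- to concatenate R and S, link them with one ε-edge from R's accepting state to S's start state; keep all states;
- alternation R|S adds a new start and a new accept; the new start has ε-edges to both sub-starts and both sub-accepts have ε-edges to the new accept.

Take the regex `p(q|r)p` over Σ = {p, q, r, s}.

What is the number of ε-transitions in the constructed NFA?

Bottom-up over the parse tree:
Each of the 4 symbol leaves contributes 0 ε-transitions.
  q|r = 4 ε-transitions
  p(q|r)p = 6 ε-transitions

6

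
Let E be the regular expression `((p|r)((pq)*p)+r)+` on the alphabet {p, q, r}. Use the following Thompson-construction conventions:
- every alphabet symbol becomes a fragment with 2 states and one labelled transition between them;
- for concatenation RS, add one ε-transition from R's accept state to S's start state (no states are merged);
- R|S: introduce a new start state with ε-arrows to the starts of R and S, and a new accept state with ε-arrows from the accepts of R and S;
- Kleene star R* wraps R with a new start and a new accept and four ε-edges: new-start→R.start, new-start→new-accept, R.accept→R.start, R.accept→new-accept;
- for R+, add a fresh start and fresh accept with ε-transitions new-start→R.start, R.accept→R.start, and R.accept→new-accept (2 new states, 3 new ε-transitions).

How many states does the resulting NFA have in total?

By structural recursion:
Each of the 6 symbol leaves contributes a 2-state fragment.
  p|r — 6 states
  pq — 4 states
  (pq)* — 6 states
  (pq)*p — 8 states
  ((pq)*p)+ — 10 states
  (p|r)((pq)*p)+r — 18 states
  ((p|r)((pq)*p)+r)+ — 20 states

20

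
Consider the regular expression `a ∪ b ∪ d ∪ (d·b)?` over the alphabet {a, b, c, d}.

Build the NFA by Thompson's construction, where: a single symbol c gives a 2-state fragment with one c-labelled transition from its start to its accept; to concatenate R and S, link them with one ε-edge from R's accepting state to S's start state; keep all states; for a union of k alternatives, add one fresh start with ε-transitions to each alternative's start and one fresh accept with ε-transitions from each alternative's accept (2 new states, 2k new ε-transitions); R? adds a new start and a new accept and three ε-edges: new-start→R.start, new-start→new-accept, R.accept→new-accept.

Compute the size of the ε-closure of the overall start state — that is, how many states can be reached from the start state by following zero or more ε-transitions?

8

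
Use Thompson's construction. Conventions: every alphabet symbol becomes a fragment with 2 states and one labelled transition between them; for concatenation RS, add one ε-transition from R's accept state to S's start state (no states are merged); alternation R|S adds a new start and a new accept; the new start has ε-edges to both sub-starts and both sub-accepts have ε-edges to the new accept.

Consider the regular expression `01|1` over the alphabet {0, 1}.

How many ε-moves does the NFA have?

5

Bottom-up over the parse tree:
Each of the 3 symbol leaves contributes 0 ε-transitions.
  01 = 1 ε-transition
  01|1 = 5 ε-transitions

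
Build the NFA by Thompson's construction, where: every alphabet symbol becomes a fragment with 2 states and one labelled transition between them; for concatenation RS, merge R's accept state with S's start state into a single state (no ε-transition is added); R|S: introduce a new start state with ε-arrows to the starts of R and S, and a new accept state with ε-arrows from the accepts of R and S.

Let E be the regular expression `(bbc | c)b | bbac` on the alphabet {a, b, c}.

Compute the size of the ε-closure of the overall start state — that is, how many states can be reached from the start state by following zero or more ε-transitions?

5

Compute the ε-closure size of each fragment's start state recursively; a symbol fragment's start has no outgoing ε-edge, so its closure is just itself (size 1).
  bbc : C equals the left operand's closure size = 1 (its accept is not ε-reachable, so the closure stops there)
  bbc | c : C = 1 + 1 + 1 = 3 (the new accept is not ε-reachable since no branch accepts ε)
  (bbc | c)b : C equals the left operand's closure size = 3 (its accept is not ε-reachable, so the closure stops there)
  bbac : same as the first factor's closure: C = 1
  (bbc | c)b | bbac : C = 1 + 3 + 1 = 5 (the new accept is not ε-reachable since no branch accepts ε)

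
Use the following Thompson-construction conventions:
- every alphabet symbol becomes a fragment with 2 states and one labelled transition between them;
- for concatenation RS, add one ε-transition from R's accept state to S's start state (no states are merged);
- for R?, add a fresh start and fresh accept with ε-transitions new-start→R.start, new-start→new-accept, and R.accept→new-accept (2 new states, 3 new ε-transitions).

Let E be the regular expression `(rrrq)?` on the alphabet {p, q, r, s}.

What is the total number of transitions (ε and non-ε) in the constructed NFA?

Building bottom-up:
Each of the 4 symbol leaves contributes 1 transition (1 symbol, 0 ε).
  rrrq = 7 transitions (4 symbol, 3 ε)
  (rrrq)? = 10 transitions (4 symbol, 6 ε)

10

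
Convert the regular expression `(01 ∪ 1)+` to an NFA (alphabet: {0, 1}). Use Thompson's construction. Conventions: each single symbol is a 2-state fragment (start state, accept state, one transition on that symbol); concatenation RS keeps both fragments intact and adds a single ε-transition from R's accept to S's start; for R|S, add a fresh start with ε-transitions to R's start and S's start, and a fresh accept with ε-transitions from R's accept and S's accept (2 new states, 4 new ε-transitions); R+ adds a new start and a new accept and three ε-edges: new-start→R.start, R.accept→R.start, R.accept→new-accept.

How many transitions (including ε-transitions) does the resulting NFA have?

Bottom-up over the parse tree:
Each of the 3 symbol leaves contributes 1 transition (1 symbol, 0 ε).
  01 → 3 transitions (2 symbol, 1 ε)
  01 ∪ 1 → 8 transitions (3 symbol, 5 ε)
  (01 ∪ 1)+ → 11 transitions (3 symbol, 8 ε)

11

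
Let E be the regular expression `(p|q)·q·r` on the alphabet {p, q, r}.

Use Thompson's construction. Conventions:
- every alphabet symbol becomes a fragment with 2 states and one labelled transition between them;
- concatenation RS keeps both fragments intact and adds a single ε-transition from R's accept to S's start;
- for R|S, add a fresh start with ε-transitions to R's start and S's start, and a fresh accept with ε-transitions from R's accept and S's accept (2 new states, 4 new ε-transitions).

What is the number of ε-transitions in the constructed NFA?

6

Bottom-up over the parse tree:
Each of the 4 symbol leaves contributes 0 ε-transitions.
  p|q = 4 ε-transitions
  (p|q)·q·r = 6 ε-transitions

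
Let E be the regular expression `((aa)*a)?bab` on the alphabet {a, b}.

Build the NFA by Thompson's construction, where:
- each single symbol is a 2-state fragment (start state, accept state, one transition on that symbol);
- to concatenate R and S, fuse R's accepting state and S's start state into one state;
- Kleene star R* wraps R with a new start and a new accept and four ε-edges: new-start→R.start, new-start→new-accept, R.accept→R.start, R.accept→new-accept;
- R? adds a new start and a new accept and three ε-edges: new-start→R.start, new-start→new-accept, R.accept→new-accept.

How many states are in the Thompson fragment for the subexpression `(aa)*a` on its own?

6

Fragment for `(aa)*a`:
Each of the 3 symbol leaves contributes a 2-state fragment.
  aa : 3 states
  (aa)* : 5 states
  (aa)*a : 6 states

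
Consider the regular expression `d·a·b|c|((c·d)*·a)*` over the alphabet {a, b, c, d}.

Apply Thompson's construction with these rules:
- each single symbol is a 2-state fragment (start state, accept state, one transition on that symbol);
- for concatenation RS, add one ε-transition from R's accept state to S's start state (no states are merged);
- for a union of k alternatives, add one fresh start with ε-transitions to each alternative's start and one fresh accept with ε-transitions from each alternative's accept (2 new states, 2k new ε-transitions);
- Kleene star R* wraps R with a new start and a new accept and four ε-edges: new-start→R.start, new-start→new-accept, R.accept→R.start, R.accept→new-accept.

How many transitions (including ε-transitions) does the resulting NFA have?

Building bottom-up:
Each of the 7 symbol leaves contributes 1 transition (1 symbol, 0 ε).
  d·a·b → 5 transitions (3 symbol, 2 ε)
  c·d → 3 transitions (2 symbol, 1 ε)
  (c·d)* → 7 transitions (2 symbol, 5 ε)
  (c·d)*·a → 9 transitions (3 symbol, 6 ε)
  ((c·d)*·a)* → 13 transitions (3 symbol, 10 ε)
  d·a·b|c|((c·d)*·a)* → 25 transitions (7 symbol, 18 ε)

25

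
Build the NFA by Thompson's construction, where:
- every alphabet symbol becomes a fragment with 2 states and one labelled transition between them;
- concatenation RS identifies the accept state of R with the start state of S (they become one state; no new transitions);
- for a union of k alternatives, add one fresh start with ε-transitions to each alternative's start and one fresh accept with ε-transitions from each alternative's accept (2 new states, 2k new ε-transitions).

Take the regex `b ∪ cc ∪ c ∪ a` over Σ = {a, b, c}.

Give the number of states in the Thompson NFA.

Per subexpression:
Each of the 5 symbol leaves contributes a 2-state fragment.
  cc = 3 states
  b ∪ cc ∪ c ∪ a = 11 states

11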